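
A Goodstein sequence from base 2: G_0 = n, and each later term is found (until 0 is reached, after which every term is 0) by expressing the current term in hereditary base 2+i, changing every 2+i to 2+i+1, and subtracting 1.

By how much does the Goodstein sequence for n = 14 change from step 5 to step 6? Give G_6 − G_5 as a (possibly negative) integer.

(0) 14|_2 = 2^(2 + 1) + 2^2 + 2 ↦ 3^(3 + 1) + 3^3 + 3|_3 = 111 ⇒ 110
(1) 110|_3 = 3^(3 + 1) + 3^3 + 2 ↦ 4^(4 + 1) + 4^4 + 2|_4 = 1282 ⇒ 1281
(2) 1281|_4 = 4^(4 + 1) + 4^4 + 1 ↦ 5^(5 + 1) + 5^5 + 1|_5 = 18751 ⇒ 18750
(3) 18750|_5 = 5^(5 + 1) + 5^5 ↦ 6^(6 + 1) + 6^6|_6 = 326592 ⇒ 326591
(4) 326591|_6 = 6^(6 + 1) + 5·6^5 + 5·6^4 + 5·6^3 + 5·6^2 + 5·6 + 5 ↦ 7^(7 + 1) + 5·7^5 + 5·7^4 + 5·7^3 + 5·7^2 + 5·7 + 5|_7 = 5862841 ⇒ 5862840
(5) 5862840|_7 = 7^(7 + 1) + 5·7^5 + 5·7^4 + 5·7^3 + 5·7^2 + 5·7 + 4 ↦ 8^(8 + 1) + 5·8^5 + 5·8^4 + 5·8^3 + 5·8^2 + 5·8 + 4|_8 = 134404972 ⇒ 134404971

128542131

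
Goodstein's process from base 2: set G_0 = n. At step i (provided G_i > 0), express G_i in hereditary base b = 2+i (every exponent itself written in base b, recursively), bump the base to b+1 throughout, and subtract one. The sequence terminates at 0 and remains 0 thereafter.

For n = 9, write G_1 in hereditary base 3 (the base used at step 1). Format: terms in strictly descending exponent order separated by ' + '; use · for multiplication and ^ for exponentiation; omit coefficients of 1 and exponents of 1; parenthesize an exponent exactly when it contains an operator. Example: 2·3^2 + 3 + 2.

3^(3 + 1)

step 0: 9 = 2^(2 + 1) + 1; sub 3 for 2: 3^(3 + 1) + 1; = 82; G_1 = 82−1 = 81
step 1: 81 = 3^(3 + 1); sub 4 for 3: 4^(4 + 1); = 1024; G_2 = 1024−1 = 1023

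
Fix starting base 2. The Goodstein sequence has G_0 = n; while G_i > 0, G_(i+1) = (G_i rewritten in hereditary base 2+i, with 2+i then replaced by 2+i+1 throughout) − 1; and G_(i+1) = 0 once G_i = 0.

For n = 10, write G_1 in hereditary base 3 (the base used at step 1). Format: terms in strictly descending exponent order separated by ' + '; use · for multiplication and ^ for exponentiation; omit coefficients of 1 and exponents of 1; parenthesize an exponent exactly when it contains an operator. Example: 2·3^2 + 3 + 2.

3^(3 + 1) + 2

(0) 10|_2 = 2^(2 + 1) + 2 ↦ 3^(3 + 1) + 3|_3 = 84 ⇒ 83
(1) 83|_3 = 3^(3 + 1) + 2 ↦ 4^(4 + 1) + 2|_4 = 1026 ⇒ 1025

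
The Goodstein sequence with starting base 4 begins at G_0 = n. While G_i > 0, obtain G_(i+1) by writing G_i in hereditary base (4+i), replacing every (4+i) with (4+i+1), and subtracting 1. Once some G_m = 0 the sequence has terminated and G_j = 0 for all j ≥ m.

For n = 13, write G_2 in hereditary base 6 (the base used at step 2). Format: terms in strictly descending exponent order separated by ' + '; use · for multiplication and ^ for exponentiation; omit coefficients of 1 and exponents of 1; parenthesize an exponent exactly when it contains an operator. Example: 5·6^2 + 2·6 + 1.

2·6 + 5

i=0: 13 = 3·4 + 1 (b=4); 4→5: 3·5 + 1 = 16; 16−1 = 15
i=1: 15 = 3·5 (b=5); 5→6: 3·6 = 18; 18−1 = 17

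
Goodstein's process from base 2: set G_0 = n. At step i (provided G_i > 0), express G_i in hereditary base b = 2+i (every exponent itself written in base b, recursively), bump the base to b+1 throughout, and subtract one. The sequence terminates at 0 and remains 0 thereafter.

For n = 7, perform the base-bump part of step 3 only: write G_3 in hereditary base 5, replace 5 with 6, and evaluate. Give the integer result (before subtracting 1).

46658

[0] 7 ≡ 2^2 + 2 + 1 (base 2). Lift 3: 31. −1: 30.
[1] 30 ≡ 3^3 + 3 (base 3). Lift 4: 260. −1: 259.
[2] 259 ≡ 4^4 + 3 (base 4). Lift 5: 3128. −1: 3127.
[3] 3127 ≡ 5^5 + 2 (base 5). Lift 6: 46658. −1: 46657.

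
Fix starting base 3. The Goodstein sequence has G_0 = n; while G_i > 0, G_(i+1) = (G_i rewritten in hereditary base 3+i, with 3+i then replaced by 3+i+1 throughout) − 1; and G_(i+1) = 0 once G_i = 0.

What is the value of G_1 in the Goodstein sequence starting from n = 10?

10 —HB3→ 3^2 + 1 —bump→ 4^2 + 1 = 17 —(−1)→ 16
16 —HB4→ 4^2 —bump→ 5^2 = 25 —(−1)→ 24

16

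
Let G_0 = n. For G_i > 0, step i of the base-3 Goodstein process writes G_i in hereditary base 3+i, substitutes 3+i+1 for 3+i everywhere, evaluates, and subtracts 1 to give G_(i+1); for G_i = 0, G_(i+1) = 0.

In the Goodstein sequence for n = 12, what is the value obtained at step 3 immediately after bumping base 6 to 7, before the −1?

50

G_0 = 12. HB_3(12) = 3^2 + 3. Bump = 20. G_1 = 19.
G_1 = 19. HB_4(19) = 4^2 + 3. Bump = 28. G_2 = 27.
G_2 = 27. HB_5(27) = 5^2 + 2. Bump = 38. G_3 = 37.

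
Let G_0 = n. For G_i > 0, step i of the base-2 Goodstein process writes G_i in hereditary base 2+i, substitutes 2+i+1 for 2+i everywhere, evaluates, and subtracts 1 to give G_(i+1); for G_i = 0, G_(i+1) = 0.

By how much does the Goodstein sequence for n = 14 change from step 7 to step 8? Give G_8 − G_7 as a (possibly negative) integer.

G_0=14  [base 2] 2^(2 + 1) + 2^2 + 2  →[2↦3]→  3^(3 + 1) + 3^3 + 3 = 111  −1 ⇒ G_1=110
G_1=110  [base 3] 3^(3 + 1) + 3^3 + 2  →[3↦4]→  4^(4 + 1) + 4^4 + 2 = 1282  −1 ⇒ G_2=1281
G_2=1281  [base 4] 4^(4 + 1) + 4^4 + 1  →[4↦5]→  5^(5 + 1) + 5^5 + 1 = 18751  −1 ⇒ G_3=18750
G_3=18750  [base 5] 5^(5 + 1) + 5^5  →[5↦6]→  6^(6 + 1) + 6^6 = 326592  −1 ⇒ G_4=326591
G_4=326591  [base 6] 6^(6 + 1) + 5·6^5 + 5·6^4 + 5·6^3 + 5·6^2 + 5·6 + 5  →[6↦7]→  7^(7 + 1) + 5·7^5 + 5·7^4 + 5·7^3 + 5·7^2 + 5·7 + 5 = 5862841  −1 ⇒ G_5=5862840
G_5=5862840  [base 7] 7^(7 + 1) + 5·7^5 + 5·7^4 + 5·7^3 + 5·7^2 + 5·7 + 4  →[7↦8]→  8^(8 + 1) + 5·8^5 + 5·8^4 + 5·8^3 + 5·8^2 + 5·8 + 4 = 134404972  −1 ⇒ G_6=134404971
G_6=134404971  [base 8] 8^(8 + 1) + 5·8^5 + 5·8^4 + 5·8^3 + 5·8^2 + 5·8 + 3  →[8↦9]→  9^(9 + 1) + 5·9^5 + 5·9^4 + 5·9^3 + 5·9^2 + 5·9 + 3 = 3487116549  −1 ⇒ G_7=3487116548
G_7=3487116548  [base 9] 9^(9 + 1) + 5·9^5 + 5·9^4 + 5·9^3 + 5·9^2 + 5·9 + 2  →[9↦10]→  10^(10 + 1) + 5·10^5 + 5·10^4 + 5·10^3 + 5·10^2 + 5·10 + 2 = 100000555552  −1 ⇒ G_8=100000555551

96513439003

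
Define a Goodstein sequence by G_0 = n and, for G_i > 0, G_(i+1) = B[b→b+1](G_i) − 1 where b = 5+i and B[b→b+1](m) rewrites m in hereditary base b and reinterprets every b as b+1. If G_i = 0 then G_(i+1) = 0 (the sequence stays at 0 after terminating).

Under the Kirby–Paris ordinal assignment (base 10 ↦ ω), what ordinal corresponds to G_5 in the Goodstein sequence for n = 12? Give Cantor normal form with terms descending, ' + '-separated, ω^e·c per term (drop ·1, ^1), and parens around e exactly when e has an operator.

ω + 5

G_0=12  [base 5] 2·5 + 2  →[5↦6]→  2·6 + 2 = 14  −1 ⇒ G_1=13
G_1=13  [base 6] 2·6 + 1  →[6↦7]→  2·7 + 1 = 15  −1 ⇒ G_2=14
G_2=14  [base 7] 2·7  →[7↦8]→  2·8 = 16  −1 ⇒ G_3=15
G_3=15  [base 8] 8 + 7  →[8↦9]→  9 + 7 = 16  −1 ⇒ G_4=15
G_4=15  [base 9] 9 + 6  →[9↦10]→  10 + 6 = 16  −1 ⇒ G_5=15
G_5=15  [base 10] 10 + 5  →[10↦11]→  11 + 5 = 16  −1 ⇒ G_6=15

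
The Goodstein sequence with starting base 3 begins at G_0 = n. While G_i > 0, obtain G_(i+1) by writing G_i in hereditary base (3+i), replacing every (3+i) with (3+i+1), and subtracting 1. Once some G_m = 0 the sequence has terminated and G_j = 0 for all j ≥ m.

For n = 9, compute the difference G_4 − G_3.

2

i=0: 9 = 3^2 (b=3); 3→4: 4^2 = 16; 16−1 = 15
i=1: 15 = 3·4 + 3 (b=4); 4→5: 3·5 + 3 = 18; 18−1 = 17
i=2: 17 = 3·5 + 2 (b=5); 5→6: 3·6 + 2 = 20; 20−1 = 19
i=3: 19 = 3·6 + 1 (b=6); 6→7: 3·7 + 1 = 22; 22−1 = 21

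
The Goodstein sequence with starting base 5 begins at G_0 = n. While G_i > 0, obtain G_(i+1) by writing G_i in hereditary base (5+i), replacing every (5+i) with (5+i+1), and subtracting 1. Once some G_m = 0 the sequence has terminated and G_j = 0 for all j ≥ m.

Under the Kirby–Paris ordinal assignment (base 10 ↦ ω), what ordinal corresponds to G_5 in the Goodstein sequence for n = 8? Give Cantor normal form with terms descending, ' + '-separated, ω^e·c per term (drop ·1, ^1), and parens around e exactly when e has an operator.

7

step 0: 8 = 5 + 3; sub 6 for 5: 6 + 3; = 9; G_1 = 9−1 = 8
step 1: 8 = 6 + 2; sub 7 for 6: 7 + 2; = 9; G_2 = 9−1 = 8
step 2: 8 = 7 + 1; sub 8 for 7: 8 + 1; = 9; G_3 = 9−1 = 8
step 3: 8 = 8; sub 9 for 8: 9; = 9; G_4 = 9−1 = 8
step 4: 8 = 8; sub 10 for 9: 8; = 8; G_5 = 8−1 = 7
step 5: 7 = 7; sub 11 for 10: 7; = 7; G_6 = 7−1 = 6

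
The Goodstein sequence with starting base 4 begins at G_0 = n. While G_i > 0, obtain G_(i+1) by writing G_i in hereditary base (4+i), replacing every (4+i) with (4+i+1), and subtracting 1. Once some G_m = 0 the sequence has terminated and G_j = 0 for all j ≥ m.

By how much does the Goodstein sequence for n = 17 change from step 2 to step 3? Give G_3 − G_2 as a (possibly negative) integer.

4

step 0: 17 = 4^2 + 1; sub 5 for 4: 5^2 + 1; = 26; G_1 = 26−1 = 25
step 1: 25 = 5^2; sub 6 for 5: 6^2; = 36; G_2 = 36−1 = 35
step 2: 35 = 5·6 + 5; sub 7 for 6: 5·7 + 5; = 40; G_3 = 40−1 = 39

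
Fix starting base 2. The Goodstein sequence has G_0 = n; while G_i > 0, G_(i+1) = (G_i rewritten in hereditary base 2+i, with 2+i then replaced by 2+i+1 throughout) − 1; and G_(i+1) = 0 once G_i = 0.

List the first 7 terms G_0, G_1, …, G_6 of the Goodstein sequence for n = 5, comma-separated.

5 —HB2→ 2^2 + 1 —bump→ 3^3 + 1 = 28 —(−1)→ 27
27 —HB3→ 3^3 —bump→ 4^4 = 256 —(−1)→ 255
255 —HB4→ 3·4^3 + 3·4^2 + 3·4 + 3 —bump→ 3·5^3 + 3·5^2 + 3·5 + 3 = 468 —(−1)→ 467
467 —HB5→ 3·5^3 + 3·5^2 + 3·5 + 2 —bump→ 3·6^3 + 3·6^2 + 3·6 + 2 = 776 —(−1)→ 775
775 —HB6→ 3·6^3 + 3·6^2 + 3·6 + 1 —bump→ 3·7^3 + 3·7^2 + 3·7 + 1 = 1198 —(−1)→ 1197
1197 —HB7→ 3·7^3 + 3·7^2 + 3·7 —bump→ 3·8^3 + 3·8^2 + 3·8 = 1752 —(−1)→ 1751

5, 27, 255, 467, 775, 1197, 1751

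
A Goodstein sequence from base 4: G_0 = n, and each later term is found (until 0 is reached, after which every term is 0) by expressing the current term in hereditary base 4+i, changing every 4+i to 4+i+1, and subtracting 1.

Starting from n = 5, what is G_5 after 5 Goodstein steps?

2

step 0: 5 = 4 + 1; sub 5 for 4: 5 + 1; = 6; G_1 = 6−1 = 5
step 1: 5 = 5; sub 6 for 5: 6; = 6; G_2 = 6−1 = 5
step 2: 5 = 5; sub 7 for 6: 5; = 5; G_3 = 5−1 = 4
step 3: 4 = 4; sub 8 for 7: 4; = 4; G_4 = 4−1 = 3
step 4: 3 = 3; sub 9 for 8: 3; = 3; G_5 = 3−1 = 2
step 5: 2 = 2; sub 10 for 9: 2; = 2; G_6 = 2−1 = 1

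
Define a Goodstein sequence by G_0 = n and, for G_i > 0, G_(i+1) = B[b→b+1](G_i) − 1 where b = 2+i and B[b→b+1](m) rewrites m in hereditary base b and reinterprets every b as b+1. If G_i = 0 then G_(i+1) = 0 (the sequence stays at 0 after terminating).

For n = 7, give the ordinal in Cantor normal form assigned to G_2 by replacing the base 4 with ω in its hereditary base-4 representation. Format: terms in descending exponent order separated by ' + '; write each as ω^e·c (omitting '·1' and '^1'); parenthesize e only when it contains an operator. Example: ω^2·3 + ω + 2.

base 2: 7 = 2^2 + 2 + 1; at 3: 3^3 + 3 + 1 = 31; next = 30
base 3: 30 = 3^3 + 3; at 4: 4^4 + 4 = 260; next = 259
base 4: 259 = 4^4 + 3; at 5: 5^5 + 3 = 3128; next = 3127

ω^ω + 3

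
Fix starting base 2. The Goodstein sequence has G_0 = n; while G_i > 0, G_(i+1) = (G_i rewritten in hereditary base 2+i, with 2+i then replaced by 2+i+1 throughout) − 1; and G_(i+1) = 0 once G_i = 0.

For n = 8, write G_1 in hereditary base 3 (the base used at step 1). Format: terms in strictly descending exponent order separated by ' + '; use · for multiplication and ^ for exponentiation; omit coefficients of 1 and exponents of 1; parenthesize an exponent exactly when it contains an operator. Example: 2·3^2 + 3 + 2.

(0) 8|_2 = 2^(2 + 1) ↦ 3^(3 + 1)|_3 = 81 ⇒ 80
(1) 80|_3 = 2·3^3 + 2·3^2 + 2·3 + 2 ↦ 2·4^4 + 2·4^2 + 2·4 + 2|_4 = 554 ⇒ 553

2·3^3 + 2·3^2 + 2·3 + 2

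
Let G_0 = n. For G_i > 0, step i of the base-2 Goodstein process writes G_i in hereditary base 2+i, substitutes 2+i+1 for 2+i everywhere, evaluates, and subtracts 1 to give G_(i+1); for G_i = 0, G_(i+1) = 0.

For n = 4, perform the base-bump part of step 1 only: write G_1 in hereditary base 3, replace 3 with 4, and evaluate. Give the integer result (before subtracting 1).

4 —HB2→ 2^2 —bump→ 3^3 = 27 —(−1)→ 26
26 —HB3→ 2·3^2 + 2·3 + 2 —bump→ 2·4^2 + 2·4 + 2 = 42 —(−1)→ 41

42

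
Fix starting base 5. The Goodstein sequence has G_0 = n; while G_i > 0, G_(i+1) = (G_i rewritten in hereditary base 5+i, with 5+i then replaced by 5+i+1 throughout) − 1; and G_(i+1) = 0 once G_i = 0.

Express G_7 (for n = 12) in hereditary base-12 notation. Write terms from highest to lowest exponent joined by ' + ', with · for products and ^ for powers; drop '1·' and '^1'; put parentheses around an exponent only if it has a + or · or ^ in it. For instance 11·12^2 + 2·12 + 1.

12 —HB5→ 2·5 + 2 —bump→ 2·6 + 2 = 14 —(−1)→ 13
13 —HB6→ 2·6 + 1 —bump→ 2·7 + 1 = 15 —(−1)→ 14
14 —HB7→ 2·7 —bump→ 2·8 = 16 —(−1)→ 15
15 —HB8→ 8 + 7 —bump→ 9 + 7 = 16 —(−1)→ 15
15 —HB9→ 9 + 6 —bump→ 10 + 6 = 16 —(−1)→ 15
15 —HB10→ 10 + 5 —bump→ 11 + 5 = 16 —(−1)→ 15
15 —HB11→ 11 + 4 —bump→ 12 + 4 = 16 —(−1)→ 15

12 + 3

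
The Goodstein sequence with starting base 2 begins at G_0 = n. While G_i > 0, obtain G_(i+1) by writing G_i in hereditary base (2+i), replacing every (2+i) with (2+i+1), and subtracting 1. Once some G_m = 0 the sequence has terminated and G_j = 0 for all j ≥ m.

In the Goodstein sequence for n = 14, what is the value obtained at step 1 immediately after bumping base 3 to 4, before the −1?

1282

[0] 14 ≡ 2^(2 + 1) + 2^2 + 2 (base 2). Lift 3: 111. −1: 110.
[1] 110 ≡ 3^(3 + 1) + 3^3 + 2 (base 3). Lift 4: 1282. −1: 1281.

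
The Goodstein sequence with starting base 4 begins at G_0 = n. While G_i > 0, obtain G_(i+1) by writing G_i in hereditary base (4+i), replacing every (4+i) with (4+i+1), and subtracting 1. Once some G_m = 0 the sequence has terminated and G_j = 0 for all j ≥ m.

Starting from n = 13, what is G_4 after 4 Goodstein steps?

19

i=0: 13 = 3·4 + 1 (b=4); 4→5: 3·5 + 1 = 16; 16−1 = 15
i=1: 15 = 3·5 (b=5); 5→6: 3·6 = 18; 18−1 = 17
i=2: 17 = 2·6 + 5 (b=6); 6→7: 2·7 + 5 = 19; 19−1 = 18
i=3: 18 = 2·7 + 4 (b=7); 7→8: 2·8 + 4 = 20; 20−1 = 19
i=4: 19 = 2·8 + 3 (b=8); 8→9: 2·9 + 3 = 21; 21−1 = 20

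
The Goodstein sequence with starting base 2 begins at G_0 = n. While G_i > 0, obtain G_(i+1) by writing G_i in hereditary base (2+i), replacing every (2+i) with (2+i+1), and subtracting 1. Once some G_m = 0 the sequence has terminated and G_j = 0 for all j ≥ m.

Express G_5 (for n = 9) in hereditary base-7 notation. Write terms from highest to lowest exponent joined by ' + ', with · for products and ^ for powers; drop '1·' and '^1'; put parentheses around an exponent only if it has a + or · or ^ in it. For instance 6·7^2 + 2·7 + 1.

3·7^7 + 3·7^3 + 3·7^2 + 3·7

base 2: 9 = 2^(2 + 1) + 1; at 3: 3^(3 + 1) + 1 = 82; next = 81
base 3: 81 = 3^(3 + 1); at 4: 4^(4 + 1) = 1024; next = 1023
base 4: 1023 = 3·4^4 + 3·4^3 + 3·4^2 + 3·4 + 3; at 5: 3·5^5 + 3·5^3 + 3·5^2 + 3·5 + 3 = 9843; next = 9842
base 5: 9842 = 3·5^5 + 3·5^3 + 3·5^2 + 3·5 + 2; at 6: 3·6^6 + 3·6^3 + 3·6^2 + 3·6 + 2 = 140744; next = 140743
base 6: 140743 = 3·6^6 + 3·6^3 + 3·6^2 + 3·6 + 1; at 7: 3·7^7 + 3·7^3 + 3·7^2 + 3·7 + 1 = 2471827; next = 2471826
base 7: 2471826 = 3·7^7 + 3·7^3 + 3·7^2 + 3·7; at 8: 3·8^8 + 3·8^3 + 3·8^2 + 3·8 = 50333400; next = 50333399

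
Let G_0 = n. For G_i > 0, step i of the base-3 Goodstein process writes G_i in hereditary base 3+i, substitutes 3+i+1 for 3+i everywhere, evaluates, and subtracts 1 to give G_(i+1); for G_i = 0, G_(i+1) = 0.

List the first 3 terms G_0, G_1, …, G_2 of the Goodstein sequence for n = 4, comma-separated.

4, 4, 4

(0) 4|_3 = 3 + 1 ↦ 4 + 1|_4 = 5 ⇒ 4
(1) 4|_4 = 4 ↦ 5|_5 = 5 ⇒ 4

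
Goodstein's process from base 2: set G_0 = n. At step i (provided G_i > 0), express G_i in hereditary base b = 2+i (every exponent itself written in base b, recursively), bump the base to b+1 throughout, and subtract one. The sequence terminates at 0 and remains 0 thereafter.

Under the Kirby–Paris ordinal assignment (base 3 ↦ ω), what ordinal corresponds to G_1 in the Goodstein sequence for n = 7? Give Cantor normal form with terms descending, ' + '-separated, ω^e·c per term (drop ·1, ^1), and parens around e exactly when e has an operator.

ω^ω + ω

7 —HB2→ 2^2 + 2 + 1 —bump→ 3^3 + 3 + 1 = 31 —(−1)→ 30
30 —HB3→ 3^3 + 3 —bump→ 4^4 + 4 = 260 —(−1)→ 259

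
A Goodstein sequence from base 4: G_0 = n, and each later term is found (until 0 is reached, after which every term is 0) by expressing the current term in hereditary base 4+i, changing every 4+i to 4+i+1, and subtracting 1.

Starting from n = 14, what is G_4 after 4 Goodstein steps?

21

base 4: 14 = 3·4 + 2; at 5: 3·5 + 2 = 17; next = 16
base 5: 16 = 3·5 + 1; at 6: 3·6 + 1 = 19; next = 18
base 6: 18 = 3·6; at 7: 3·7 = 21; next = 20
base 7: 20 = 2·7 + 6; at 8: 2·8 + 6 = 22; next = 21
base 8: 21 = 2·8 + 5; at 9: 2·9 + 5 = 23; next = 22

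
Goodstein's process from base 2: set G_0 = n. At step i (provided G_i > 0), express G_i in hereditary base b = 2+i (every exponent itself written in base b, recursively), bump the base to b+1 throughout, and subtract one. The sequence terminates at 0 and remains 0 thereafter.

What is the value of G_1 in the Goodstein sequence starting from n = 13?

G_0 = 13. HB_2(13) = 2^(2 + 1) + 2^2 + 1. Bump = 109. G_1 = 108.
G_1 = 108. HB_3(108) = 3^(3 + 1) + 3^3. Bump = 1280. G_2 = 1279.

108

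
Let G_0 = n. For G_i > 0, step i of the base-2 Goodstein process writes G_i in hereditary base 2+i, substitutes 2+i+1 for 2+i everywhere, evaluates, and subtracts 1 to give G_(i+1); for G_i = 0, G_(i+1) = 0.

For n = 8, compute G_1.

step 0: 8 = 2^(2 + 1); sub 3 for 2: 3^(3 + 1); = 81; G_1 = 81−1 = 80
step 1: 80 = 2·3^3 + 2·3^2 + 2·3 + 2; sub 4 for 3: 2·4^4 + 2·4^2 + 2·4 + 2; = 554; G_2 = 554−1 = 553

80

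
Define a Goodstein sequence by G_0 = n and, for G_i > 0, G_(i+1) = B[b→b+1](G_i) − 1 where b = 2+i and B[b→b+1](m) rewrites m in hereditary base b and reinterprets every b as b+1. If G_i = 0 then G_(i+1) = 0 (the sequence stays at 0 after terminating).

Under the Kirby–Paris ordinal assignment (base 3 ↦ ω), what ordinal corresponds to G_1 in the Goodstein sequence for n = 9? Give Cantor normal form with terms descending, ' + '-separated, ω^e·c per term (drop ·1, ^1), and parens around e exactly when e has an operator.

ω^(ω + 1)

[0] 9 ≡ 2^(2 + 1) + 1 (base 2). Lift 3: 82. −1: 81.
[1] 81 ≡ 3^(3 + 1) (base 3). Lift 4: 1024. −1: 1023.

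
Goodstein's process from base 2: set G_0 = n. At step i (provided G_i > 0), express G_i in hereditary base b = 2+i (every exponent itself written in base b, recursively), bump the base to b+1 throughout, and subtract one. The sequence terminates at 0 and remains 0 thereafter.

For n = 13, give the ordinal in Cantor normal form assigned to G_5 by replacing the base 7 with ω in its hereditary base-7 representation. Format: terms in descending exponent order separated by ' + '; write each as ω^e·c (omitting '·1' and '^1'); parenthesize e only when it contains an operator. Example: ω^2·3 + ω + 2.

ω^(ω + 1) + ω^3·3 + ω^2·3 + ω·3

13 —HB2→ 2^(2 + 1) + 2^2 + 1 —bump→ 3^(3 + 1) + 3^3 + 1 = 109 —(−1)→ 108
108 —HB3→ 3^(3 + 1) + 3^3 —bump→ 4^(4 + 1) + 4^4 = 1280 —(−1)→ 1279
1279 —HB4→ 4^(4 + 1) + 3·4^3 + 3·4^2 + 3·4 + 3 —bump→ 5^(5 + 1) + 3·5^3 + 3·5^2 + 3·5 + 3 = 16093 —(−1)→ 16092
16092 —HB5→ 5^(5 + 1) + 3·5^3 + 3·5^2 + 3·5 + 2 —bump→ 6^(6 + 1) + 3·6^3 + 3·6^2 + 3·6 + 2 = 280712 —(−1)→ 280711
280711 —HB6→ 6^(6 + 1) + 3·6^3 + 3·6^2 + 3·6 + 1 —bump→ 7^(7 + 1) + 3·7^3 + 3·7^2 + 3·7 + 1 = 5765999 —(−1)→ 5765998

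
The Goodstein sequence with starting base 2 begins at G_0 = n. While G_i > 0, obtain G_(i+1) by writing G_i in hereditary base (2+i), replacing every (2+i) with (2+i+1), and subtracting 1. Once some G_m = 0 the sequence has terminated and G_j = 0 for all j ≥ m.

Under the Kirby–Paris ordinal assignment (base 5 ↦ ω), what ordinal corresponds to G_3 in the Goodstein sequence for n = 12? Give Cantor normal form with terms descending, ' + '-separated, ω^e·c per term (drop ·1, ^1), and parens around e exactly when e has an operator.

12 —HB2→ 2^(2 + 1) + 2^2 —bump→ 3^(3 + 1) + 3^3 = 108 —(−1)→ 107
107 —HB3→ 3^(3 + 1) + 2·3^2 + 2·3 + 2 —bump→ 4^(4 + 1) + 2·4^2 + 2·4 + 2 = 1066 —(−1)→ 1065
1065 —HB4→ 4^(4 + 1) + 2·4^2 + 2·4 + 1 —bump→ 5^(5 + 1) + 2·5^2 + 2·5 + 1 = 15686 —(−1)→ 15685
15685 —HB5→ 5^(5 + 1) + 2·5^2 + 2·5 —bump→ 6^(6 + 1) + 2·6^2 + 2·6 = 280020 —(−1)→ 280019

ω^(ω + 1) + ω^2·2 + ω·2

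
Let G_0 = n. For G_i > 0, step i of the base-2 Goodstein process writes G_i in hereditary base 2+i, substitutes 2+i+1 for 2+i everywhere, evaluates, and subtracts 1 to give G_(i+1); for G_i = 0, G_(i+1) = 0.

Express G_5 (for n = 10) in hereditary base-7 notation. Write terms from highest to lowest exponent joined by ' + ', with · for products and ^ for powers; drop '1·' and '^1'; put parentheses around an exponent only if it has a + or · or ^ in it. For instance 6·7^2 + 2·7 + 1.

i=0: 10 = 2^(2 + 1) + 2 (b=2); 2→3: 3^(3 + 1) + 3 = 84; 84−1 = 83
i=1: 83 = 3^(3 + 1) + 2 (b=3); 3→4: 4^(4 + 1) + 2 = 1026; 1026−1 = 1025
i=2: 1025 = 4^(4 + 1) + 1 (b=4); 4→5: 5^(5 + 1) + 1 = 15626; 15626−1 = 15625
i=3: 15625 = 5^(5 + 1) (b=5); 5→6: 6^(6 + 1) = 279936; 279936−1 = 279935
i=4: 279935 = 5·6^6 + 5·6^5 + 5·6^4 + 5·6^3 + 5·6^2 + 5·6 + 5 (b=6); 6→7: 5·7^7 + 5·7^5 + 5·7^4 + 5·7^3 + 5·7^2 + 5·7 + 5 = 4215755; 4215755−1 = 4215754
i=5: 4215754 = 5·7^7 + 5·7^5 + 5·7^4 + 5·7^3 + 5·7^2 + 5·7 + 4 (b=7); 7→8: 5·8^8 + 5·8^5 + 5·8^4 + 5·8^3 + 5·8^2 + 5·8 + 4 = 84073324; 84073324−1 = 84073323

5·7^7 + 5·7^5 + 5·7^4 + 5·7^3 + 5·7^2 + 5·7 + 4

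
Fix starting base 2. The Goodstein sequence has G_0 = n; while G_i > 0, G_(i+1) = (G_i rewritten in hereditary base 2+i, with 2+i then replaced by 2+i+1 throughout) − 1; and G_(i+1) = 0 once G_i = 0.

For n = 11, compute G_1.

i=0: 11 = 2^(2 + 1) + 2 + 1 (b=2); 2→3: 3^(3 + 1) + 3 + 1 = 85; 85−1 = 84
i=1: 84 = 3^(3 + 1) + 3 (b=3); 3→4: 4^(4 + 1) + 4 = 1028; 1028−1 = 1027

84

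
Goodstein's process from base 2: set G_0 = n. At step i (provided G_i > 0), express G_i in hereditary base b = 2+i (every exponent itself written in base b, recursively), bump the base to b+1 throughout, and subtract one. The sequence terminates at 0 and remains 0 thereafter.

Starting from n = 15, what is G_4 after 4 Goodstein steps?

G_0=15  [base 2] 2^(2 + 1) + 2^2 + 2 + 1  →[2↦3]→  3^(3 + 1) + 3^3 + 3 + 1 = 112  −1 ⇒ G_1=111
G_1=111  [base 3] 3^(3 + 1) + 3^3 + 3  →[3↦4]→  4^(4 + 1) + 4^4 + 4 = 1284  −1 ⇒ G_2=1283
G_2=1283  [base 4] 4^(4 + 1) + 4^4 + 3  →[4↦5]→  5^(5 + 1) + 5^5 + 3 = 18753  −1 ⇒ G_3=18752
G_3=18752  [base 5] 5^(5 + 1) + 5^5 + 2  →[5↦6]→  6^(6 + 1) + 6^6 + 2 = 326594  −1 ⇒ G_4=326593
G_4=326593  [base 6] 6^(6 + 1) + 6^6 + 1  →[6↦7]→  7^(7 + 1) + 7^7 + 1 = 6588345  −1 ⇒ G_5=6588344

326593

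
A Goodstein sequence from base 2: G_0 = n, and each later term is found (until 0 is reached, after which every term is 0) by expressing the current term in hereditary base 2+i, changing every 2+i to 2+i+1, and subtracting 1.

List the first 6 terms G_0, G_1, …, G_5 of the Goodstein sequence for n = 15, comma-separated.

[0] 15 ≡ 2^(2 + 1) + 2^2 + 2 + 1 (base 2). Lift 3: 112. −1: 111.
[1] 111 ≡ 3^(3 + 1) + 3^3 + 3 (base 3). Lift 4: 1284. −1: 1283.
[2] 1283 ≡ 4^(4 + 1) + 4^4 + 3 (base 4). Lift 5: 18753. −1: 18752.
[3] 18752 ≡ 5^(5 + 1) + 5^5 + 2 (base 5). Lift 6: 326594. −1: 326593.
[4] 326593 ≡ 6^(6 + 1) + 6^6 + 1 (base 6). Lift 7: 6588345. −1: 6588344.

15, 111, 1283, 18752, 326593, 6588344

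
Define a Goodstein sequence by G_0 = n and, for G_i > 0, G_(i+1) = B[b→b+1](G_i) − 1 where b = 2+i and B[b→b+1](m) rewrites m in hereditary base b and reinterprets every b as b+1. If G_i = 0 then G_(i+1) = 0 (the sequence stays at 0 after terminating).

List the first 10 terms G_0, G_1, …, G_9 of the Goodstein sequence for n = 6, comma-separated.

step 0: 6 = 2^2 + 2; sub 3 for 2: 3^3 + 3; = 30; G_1 = 30−1 = 29
step 1: 29 = 3^3 + 2; sub 4 for 3: 4^4 + 2; = 258; G_2 = 258−1 = 257
step 2: 257 = 4^4 + 1; sub 5 for 4: 5^5 + 1; = 3126; G_3 = 3126−1 = 3125
step 3: 3125 = 5^5; sub 6 for 5: 6^6; = 46656; G_4 = 46656−1 = 46655
step 4: 46655 = 5·6^5 + 5·6^4 + 5·6^3 + 5·6^2 + 5·6 + 5; sub 7 for 6: 5·7^5 + 5·7^4 + 5·7^3 + 5·7^2 + 5·7 + 5; = 98040; G_5 = 98040−1 = 98039
step 5: 98039 = 5·7^5 + 5·7^4 + 5·7^3 + 5·7^2 + 5·7 + 4; sub 8 for 7: 5·8^5 + 5·8^4 + 5·8^3 + 5·8^2 + 5·8 + 4; = 187244; G_6 = 187244−1 = 187243
step 6: 187243 = 5·8^5 + 5·8^4 + 5·8^3 + 5·8^2 + 5·8 + 3; sub 9 for 8: 5·9^5 + 5·9^4 + 5·9^3 + 5·9^2 + 5·9 + 3; = 332148; G_7 = 332148−1 = 332147
step 7: 332147 = 5·9^5 + 5·9^4 + 5·9^3 + 5·9^2 + 5·9 + 2; sub 10 for 9: 5·10^5 + 5·10^4 + 5·10^3 + 5·10^2 + 5·10 + 2; = 555552; G_8 = 555552−1 = 555551
step 8: 555551 = 5·10^5 + 5·10^4 + 5·10^3 + 5·10^2 + 5·10 + 1; sub 11 for 10: 5·11^5 + 5·11^4 + 5·11^3 + 5·11^2 + 5·11 + 1; = 885776; G_9 = 885776−1 = 885775

6, 29, 257, 3125, 46655, 98039, 187243, 332147, 555551, 885775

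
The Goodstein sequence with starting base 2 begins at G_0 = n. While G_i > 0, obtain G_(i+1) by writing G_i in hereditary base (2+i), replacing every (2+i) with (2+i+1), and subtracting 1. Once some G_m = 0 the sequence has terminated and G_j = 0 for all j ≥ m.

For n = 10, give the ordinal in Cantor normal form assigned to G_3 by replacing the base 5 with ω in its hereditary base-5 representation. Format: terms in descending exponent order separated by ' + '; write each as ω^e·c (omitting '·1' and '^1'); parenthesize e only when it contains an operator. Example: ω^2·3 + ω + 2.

G_0=10  [base 2] 2^(2 + 1) + 2  →[2↦3]→  3^(3 + 1) + 3 = 84  −1 ⇒ G_1=83
G_1=83  [base 3] 3^(3 + 1) + 2  →[3↦4]→  4^(4 + 1) + 2 = 1026  −1 ⇒ G_2=1025
G_2=1025  [base 4] 4^(4 + 1) + 1  →[4↦5]→  5^(5 + 1) + 1 = 15626  −1 ⇒ G_3=15625
G_3=15625  [base 5] 5^(5 + 1)  →[5↦6]→  6^(6 + 1) = 279936  −1 ⇒ G_4=279935

ω^(ω + 1)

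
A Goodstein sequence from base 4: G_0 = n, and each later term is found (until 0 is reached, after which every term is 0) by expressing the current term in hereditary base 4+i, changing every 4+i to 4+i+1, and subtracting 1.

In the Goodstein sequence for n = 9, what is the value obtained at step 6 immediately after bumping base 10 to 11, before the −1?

step 0: 9 = 2·4 + 1; sub 5 for 4: 2·5 + 1; = 11; G_1 = 11−1 = 10
step 1: 10 = 2·5; sub 6 for 5: 2·6; = 12; G_2 = 12−1 = 11
step 2: 11 = 6 + 5; sub 7 for 6: 7 + 5; = 12; G_3 = 12−1 = 11
step 3: 11 = 7 + 4; sub 8 for 7: 8 + 4; = 12; G_4 = 12−1 = 11
step 4: 11 = 8 + 3; sub 9 for 8: 9 + 3; = 12; G_5 = 12−1 = 11
step 5: 11 = 9 + 2; sub 10 for 9: 10 + 2; = 12; G_6 = 12−1 = 11
step 6: 11 = 10 + 1; sub 11 for 10: 11 + 1; = 12; G_7 = 12−1 = 11

12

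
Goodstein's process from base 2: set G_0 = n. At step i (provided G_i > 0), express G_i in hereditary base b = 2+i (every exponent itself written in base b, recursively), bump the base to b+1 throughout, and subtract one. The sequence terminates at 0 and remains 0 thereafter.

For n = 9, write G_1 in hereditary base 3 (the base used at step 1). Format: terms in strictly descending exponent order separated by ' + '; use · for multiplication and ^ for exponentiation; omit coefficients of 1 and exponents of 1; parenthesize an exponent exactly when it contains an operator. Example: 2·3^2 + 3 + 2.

3^(3 + 1)

i=0: 9 = 2^(2 + 1) + 1 (b=2); 2→3: 3^(3 + 1) + 1 = 82; 82−1 = 81
i=1: 81 = 3^(3 + 1) (b=3); 3→4: 4^(4 + 1) = 1024; 1024−1 = 1023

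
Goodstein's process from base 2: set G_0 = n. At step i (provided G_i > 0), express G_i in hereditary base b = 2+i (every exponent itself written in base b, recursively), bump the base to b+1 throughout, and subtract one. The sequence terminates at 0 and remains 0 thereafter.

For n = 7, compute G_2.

7 —HB2→ 2^2 + 2 + 1 —bump→ 3^3 + 3 + 1 = 31 —(−1)→ 30
30 —HB3→ 3^3 + 3 —bump→ 4^4 + 4 = 260 —(−1)→ 259
259 —HB4→ 4^4 + 3 —bump→ 5^5 + 3 = 3128 —(−1)→ 3127

259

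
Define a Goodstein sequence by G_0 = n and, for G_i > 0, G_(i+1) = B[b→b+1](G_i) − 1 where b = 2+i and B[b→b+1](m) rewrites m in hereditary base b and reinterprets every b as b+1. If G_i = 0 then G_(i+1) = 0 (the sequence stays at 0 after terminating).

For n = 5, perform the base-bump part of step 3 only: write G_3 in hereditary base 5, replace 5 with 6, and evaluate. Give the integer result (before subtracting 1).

776

G_0 = 5. HB_2(5) = 2^2 + 1. Bump = 28. G_1 = 27.
G_1 = 27. HB_3(27) = 3^3. Bump = 256. G_2 = 255.
G_2 = 255. HB_4(255) = 3·4^3 + 3·4^2 + 3·4 + 3. Bump = 468. G_3 = 467.
G_3 = 467. HB_5(467) = 3·5^3 + 3·5^2 + 3·5 + 2. Bump = 776. G_4 = 775.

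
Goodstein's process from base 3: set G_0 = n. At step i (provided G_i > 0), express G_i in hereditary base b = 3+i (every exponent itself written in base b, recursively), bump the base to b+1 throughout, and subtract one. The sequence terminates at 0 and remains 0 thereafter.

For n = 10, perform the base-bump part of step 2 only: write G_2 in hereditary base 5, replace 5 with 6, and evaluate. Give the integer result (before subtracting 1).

10 —HB3→ 3^2 + 1 —bump→ 4^2 + 1 = 17 —(−1)→ 16
16 —HB4→ 4^2 —bump→ 5^2 = 25 —(−1)→ 24

28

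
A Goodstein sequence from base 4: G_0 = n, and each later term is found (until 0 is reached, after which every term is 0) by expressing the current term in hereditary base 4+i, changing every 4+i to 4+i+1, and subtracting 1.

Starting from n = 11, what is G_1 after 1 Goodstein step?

11 —HB4→ 2·4 + 3 —bump→ 2·5 + 3 = 13 —(−1)→ 12
12 —HB5→ 2·5 + 2 —bump→ 2·6 + 2 = 14 —(−1)→ 13

12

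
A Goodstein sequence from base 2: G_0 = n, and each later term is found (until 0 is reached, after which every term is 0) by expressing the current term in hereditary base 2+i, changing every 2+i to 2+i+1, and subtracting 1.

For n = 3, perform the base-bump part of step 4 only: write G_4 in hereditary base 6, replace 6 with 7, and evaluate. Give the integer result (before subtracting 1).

[0] 3 ≡ 2 + 1 (base 2). Lift 3: 4. −1: 3.
[1] 3 ≡ 3 (base 3). Lift 4: 4. −1: 3.
[2] 3 ≡ 3 (base 4). Lift 5: 3. −1: 2.
[3] 2 ≡ 2 (base 5). Lift 6: 2. −1: 1.

1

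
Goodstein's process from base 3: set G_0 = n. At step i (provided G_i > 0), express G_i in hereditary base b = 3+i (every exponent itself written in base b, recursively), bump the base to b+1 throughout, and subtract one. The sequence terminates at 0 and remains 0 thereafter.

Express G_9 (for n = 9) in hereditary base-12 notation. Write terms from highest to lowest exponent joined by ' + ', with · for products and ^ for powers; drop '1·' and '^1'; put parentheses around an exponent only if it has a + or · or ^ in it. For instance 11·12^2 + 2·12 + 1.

[0] 9 ≡ 3^2 (base 3). Lift 4: 16. −1: 15.
[1] 15 ≡ 3·4 + 3 (base 4). Lift 5: 18. −1: 17.
[2] 17 ≡ 3·5 + 2 (base 5). Lift 6: 20. −1: 19.
[3] 19 ≡ 3·6 + 1 (base 6). Lift 7: 22. −1: 21.
[4] 21 ≡ 3·7 (base 7). Lift 8: 24. −1: 23.
[5] 23 ≡ 2·8 + 7 (base 8). Lift 9: 25. −1: 24.
[6] 24 ≡ 2·9 + 6 (base 9). Lift 10: 26. −1: 25.
[7] 25 ≡ 2·10 + 5 (base 10). Lift 11: 27. −1: 26.
[8] 26 ≡ 2·11 + 4 (base 11). Lift 12: 28. −1: 27.

2·12 + 3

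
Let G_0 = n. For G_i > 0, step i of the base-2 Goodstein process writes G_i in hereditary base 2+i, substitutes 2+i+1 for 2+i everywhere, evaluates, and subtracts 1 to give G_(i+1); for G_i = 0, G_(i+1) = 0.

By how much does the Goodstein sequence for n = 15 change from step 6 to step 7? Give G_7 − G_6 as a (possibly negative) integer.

3373455337

G_0 = 15. HB_2(15) = 2^(2 + 1) + 2^2 + 2 + 1. Bump = 112. G_1 = 111.
G_1 = 111. HB_3(111) = 3^(3 + 1) + 3^3 + 3. Bump = 1284. G_2 = 1283.
G_2 = 1283. HB_4(1283) = 4^(4 + 1) + 4^4 + 3. Bump = 18753. G_3 = 18752.
G_3 = 18752. HB_5(18752) = 5^(5 + 1) + 5^5 + 2. Bump = 326594. G_4 = 326593.
G_4 = 326593. HB_6(326593) = 6^(6 + 1) + 6^6 + 1. Bump = 6588345. G_5 = 6588344.
G_5 = 6588344. HB_7(6588344) = 7^(7 + 1) + 7^7. Bump = 150994944. G_6 = 150994943.
G_6 = 150994943. HB_8(150994943) = 8^(8 + 1) + 7·8^7 + 7·8^6 + 7·8^5 + 7·8^4 + 7·8^3 + 7·8^2 + 7·8 + 7. Bump = 3524450281. G_7 = 3524450280.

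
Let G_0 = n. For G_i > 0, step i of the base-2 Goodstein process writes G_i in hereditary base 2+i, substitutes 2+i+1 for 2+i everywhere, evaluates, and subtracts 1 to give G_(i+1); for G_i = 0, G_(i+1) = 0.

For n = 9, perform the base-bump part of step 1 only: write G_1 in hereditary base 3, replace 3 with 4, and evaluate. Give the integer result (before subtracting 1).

1024

i=0: 9 = 2^(2 + 1) + 1 (b=2); 2→3: 3^(3 + 1) + 1 = 82; 82−1 = 81
i=1: 81 = 3^(3 + 1) (b=3); 3→4: 4^(4 + 1) = 1024; 1024−1 = 1023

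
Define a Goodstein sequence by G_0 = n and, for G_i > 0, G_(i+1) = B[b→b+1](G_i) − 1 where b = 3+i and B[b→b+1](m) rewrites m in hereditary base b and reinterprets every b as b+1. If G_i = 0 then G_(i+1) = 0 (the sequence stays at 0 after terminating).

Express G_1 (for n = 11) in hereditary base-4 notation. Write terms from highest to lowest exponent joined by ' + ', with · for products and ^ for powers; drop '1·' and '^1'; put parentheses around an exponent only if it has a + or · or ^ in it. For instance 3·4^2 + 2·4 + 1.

4^2 + 1

i=0: 11 = 3^2 + 2 (b=3); 3→4: 4^2 + 2 = 18; 18−1 = 17
i=1: 17 = 4^2 + 1 (b=4); 4→5: 5^2 + 1 = 26; 26−1 = 25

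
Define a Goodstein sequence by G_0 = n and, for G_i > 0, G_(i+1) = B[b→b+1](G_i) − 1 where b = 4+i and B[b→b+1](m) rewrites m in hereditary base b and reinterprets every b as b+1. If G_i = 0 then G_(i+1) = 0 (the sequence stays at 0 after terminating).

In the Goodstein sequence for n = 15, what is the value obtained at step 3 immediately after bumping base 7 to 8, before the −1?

base 4: 15 = 3·4 + 3; at 5: 3·5 + 3 = 18; next = 17
base 5: 17 = 3·5 + 2; at 6: 3·6 + 2 = 20; next = 19
base 6: 19 = 3·6 + 1; at 7: 3·7 + 1 = 22; next = 21
base 7: 21 = 3·7; at 8: 3·8 = 24; next = 23

24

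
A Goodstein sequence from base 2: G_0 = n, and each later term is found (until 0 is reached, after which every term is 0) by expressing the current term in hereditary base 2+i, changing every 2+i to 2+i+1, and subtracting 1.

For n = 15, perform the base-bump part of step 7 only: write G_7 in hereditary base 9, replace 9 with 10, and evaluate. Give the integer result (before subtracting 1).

[0] 15 ≡ 2^(2 + 1) + 2^2 + 2 + 1 (base 2). Lift 3: 112. −1: 111.
[1] 111 ≡ 3^(3 + 1) + 3^3 + 3 (base 3). Lift 4: 1284. −1: 1283.
[2] 1283 ≡ 4^(4 + 1) + 4^4 + 3 (base 4). Lift 5: 18753. −1: 18752.
[3] 18752 ≡ 5^(5 + 1) + 5^5 + 2 (base 5). Lift 6: 326594. −1: 326593.
[4] 326593 ≡ 6^(6 + 1) + 6^6 + 1 (base 6). Lift 7: 6588345. −1: 6588344.
[5] 6588344 ≡ 7^(7 + 1) + 7^7 (base 7). Lift 8: 150994944. −1: 150994943.
[6] 150994943 ≡ 8^(8 + 1) + 7·8^7 + 7·8^6 + 7·8^5 + 7·8^4 + 7·8^3 + 7·8^2 + 7·8 + 7 (base 8). Lift 9: 3524450281. −1: 3524450280.
[7] 3524450280 ≡ 9^(9 + 1) + 7·9^7 + 7·9^6 + 7·9^5 + 7·9^4 + 7·9^3 + 7·9^2 + 7·9 + 6 (base 9). Lift 10: 100077777776. −1: 100077777775.

100077777776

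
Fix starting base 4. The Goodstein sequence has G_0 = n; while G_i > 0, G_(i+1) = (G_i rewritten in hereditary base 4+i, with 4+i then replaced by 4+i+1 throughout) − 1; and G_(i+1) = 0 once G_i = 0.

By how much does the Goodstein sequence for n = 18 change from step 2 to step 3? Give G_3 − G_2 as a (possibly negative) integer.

12

base 4: 18 = 4^2 + 2; at 5: 5^2 + 2 = 27; next = 26
base 5: 26 = 5^2 + 1; at 6: 6^2 + 1 = 37; next = 36
base 6: 36 = 6^2; at 7: 7^2 = 49; next = 48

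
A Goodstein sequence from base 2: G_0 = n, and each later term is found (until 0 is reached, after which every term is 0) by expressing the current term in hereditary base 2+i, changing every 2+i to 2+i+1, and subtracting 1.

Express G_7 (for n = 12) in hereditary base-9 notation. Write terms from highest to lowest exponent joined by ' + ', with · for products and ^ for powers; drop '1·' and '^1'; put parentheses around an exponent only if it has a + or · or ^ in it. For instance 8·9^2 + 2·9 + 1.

9^(9 + 1) + 2·9^2 + 9 + 2

base 2: 12 = 2^(2 + 1) + 2^2; at 3: 3^(3 + 1) + 3^3 = 108; next = 107
base 3: 107 = 3^(3 + 1) + 2·3^2 + 2·3 + 2; at 4: 4^(4 + 1) + 2·4^2 + 2·4 + 2 = 1066; next = 1065
base 4: 1065 = 4^(4 + 1) + 2·4^2 + 2·4 + 1; at 5: 5^(5 + 1) + 2·5^2 + 2·5 + 1 = 15686; next = 15685
base 5: 15685 = 5^(5 + 1) + 2·5^2 + 2·5; at 6: 6^(6 + 1) + 2·6^2 + 2·6 = 280020; next = 280019
base 6: 280019 = 6^(6 + 1) + 2·6^2 + 6 + 5; at 7: 7^(7 + 1) + 2·7^2 + 7 + 5 = 5764911; next = 5764910
base 7: 5764910 = 7^(7 + 1) + 2·7^2 + 7 + 4; at 8: 8^(8 + 1) + 2·8^2 + 8 + 4 = 134217868; next = 134217867
base 8: 134217867 = 8^(8 + 1) + 2·8^2 + 8 + 3; at 9: 9^(9 + 1) + 2·9^2 + 9 + 3 = 3486784575; next = 3486784574
base 9: 3486784574 = 9^(9 + 1) + 2·9^2 + 9 + 2; at 10: 10^(10 + 1) + 2·10^2 + 10 + 2 = 100000000212; next = 100000000211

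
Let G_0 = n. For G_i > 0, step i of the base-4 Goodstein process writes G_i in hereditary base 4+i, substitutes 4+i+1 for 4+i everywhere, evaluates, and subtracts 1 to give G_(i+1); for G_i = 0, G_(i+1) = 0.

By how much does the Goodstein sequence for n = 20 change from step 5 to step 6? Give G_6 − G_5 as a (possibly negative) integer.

18

20 —HB4→ 4^2 + 4 —bump→ 5^2 + 5 = 30 —(−1)→ 29
29 —HB5→ 5^2 + 4 —bump→ 6^2 + 4 = 40 —(−1)→ 39
39 —HB6→ 6^2 + 3 —bump→ 7^2 + 3 = 52 —(−1)→ 51
51 —HB7→ 7^2 + 2 —bump→ 8^2 + 2 = 66 —(−1)→ 65
65 —HB8→ 8^2 + 1 —bump→ 9^2 + 1 = 82 —(−1)→ 81
81 —HB9→ 9^2 —bump→ 10^2 = 100 —(−1)→ 99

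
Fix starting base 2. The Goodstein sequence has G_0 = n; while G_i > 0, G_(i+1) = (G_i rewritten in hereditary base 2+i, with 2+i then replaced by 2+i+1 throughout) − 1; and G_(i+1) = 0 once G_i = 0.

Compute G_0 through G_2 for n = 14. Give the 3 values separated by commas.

i=0: 14 = 2^(2 + 1) + 2^2 + 2 (b=2); 2→3: 3^(3 + 1) + 3^3 + 3 = 111; 111−1 = 110
i=1: 110 = 3^(3 + 1) + 3^3 + 2 (b=3); 3→4: 4^(4 + 1) + 4^4 + 2 = 1282; 1282−1 = 1281

14, 110, 1281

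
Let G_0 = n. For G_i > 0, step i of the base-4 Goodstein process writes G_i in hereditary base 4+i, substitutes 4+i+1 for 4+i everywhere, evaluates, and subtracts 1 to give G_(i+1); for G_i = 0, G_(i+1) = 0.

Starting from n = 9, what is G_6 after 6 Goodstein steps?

11

step 0: 9 = 2·4 + 1; sub 5 for 4: 2·5 + 1; = 11; G_1 = 11−1 = 10
step 1: 10 = 2·5; sub 6 for 5: 2·6; = 12; G_2 = 12−1 = 11
step 2: 11 = 6 + 5; sub 7 for 6: 7 + 5; = 12; G_3 = 12−1 = 11
step 3: 11 = 7 + 4; sub 8 for 7: 8 + 4; = 12; G_4 = 12−1 = 11
step 4: 11 = 8 + 3; sub 9 for 8: 9 + 3; = 12; G_5 = 12−1 = 11
step 5: 11 = 9 + 2; sub 10 for 9: 10 + 2; = 12; G_6 = 12−1 = 11
step 6: 11 = 10 + 1; sub 11 for 10: 11 + 1; = 12; G_7 = 12−1 = 11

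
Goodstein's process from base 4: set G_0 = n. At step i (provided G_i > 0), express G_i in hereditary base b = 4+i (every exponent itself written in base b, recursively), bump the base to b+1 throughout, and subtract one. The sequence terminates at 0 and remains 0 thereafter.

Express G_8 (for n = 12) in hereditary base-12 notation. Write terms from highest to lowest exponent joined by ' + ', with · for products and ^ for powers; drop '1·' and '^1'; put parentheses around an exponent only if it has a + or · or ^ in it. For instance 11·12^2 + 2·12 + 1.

12 + 7

[0] 12 ≡ 3·4 (base 4). Lift 5: 15. −1: 14.
[1] 14 ≡ 2·5 + 4 (base 5). Lift 6: 16. −1: 15.
[2] 15 ≡ 2·6 + 3 (base 6). Lift 7: 17. −1: 16.
[3] 16 ≡ 2·7 + 2 (base 7). Lift 8: 18. −1: 17.
[4] 17 ≡ 2·8 + 1 (base 8). Lift 9: 19. −1: 18.
[5] 18 ≡ 2·9 (base 9). Lift 10: 20. −1: 19.
[6] 19 ≡ 10 + 9 (base 10). Lift 11: 20. −1: 19.
[7] 19 ≡ 11 + 8 (base 11). Lift 12: 20. −1: 19.
[8] 19 ≡ 12 + 7 (base 12). Lift 13: 20. −1: 19.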